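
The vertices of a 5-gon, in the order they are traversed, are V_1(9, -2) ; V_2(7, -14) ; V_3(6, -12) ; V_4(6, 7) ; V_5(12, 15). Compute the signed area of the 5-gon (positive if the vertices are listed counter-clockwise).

-75.5

Apply Gauss's area formula: 2A = Σ (x_i·y_{i+1} − x_{i+1}·y_i), indices taken mod 5.
Cross-terms: -112, 0, 114, 6, -159  ⇒  Σ = -151
Signed area = Σ/2 = -75.5 (negative ⇒ clockwise traversal).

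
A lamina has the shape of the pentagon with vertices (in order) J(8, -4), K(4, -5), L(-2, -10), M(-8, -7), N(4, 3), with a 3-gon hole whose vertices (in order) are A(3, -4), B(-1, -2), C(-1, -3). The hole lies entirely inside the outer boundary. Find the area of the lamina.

Outer boundary:
J→K: (8)(-5) − (4)(-4) = -24
K→L: (4)(-10) − (-2)(-5) = -50
L→M: (-2)(-7) − (-8)(-10) = -66
M→N: (-8)(3) − (4)(-7) = 4
N→J: (4)(-4) − (8)(3) = -40
Σ = -176
Area = |Σ|/2 = 88.
Hole:
Apply the shoelace formula: 2A = Σ (x_i·y_{i+1} − x_{i+1}·y_i), indices taken mod 3.
Cross-terms: -10, 1, 13  ⇒  Σ = 4
Area = |Σ|/2 = 2.
Net area = 88 − 2 = 86.

86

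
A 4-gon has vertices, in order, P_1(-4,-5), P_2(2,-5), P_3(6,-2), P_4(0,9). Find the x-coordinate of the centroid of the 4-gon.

Apply the shoelace formula. First the cross-terms c_i = x_i·y_{i+1} − x_{i+1}·y_i:
  30, 26, 54, 36  ⇒  2A = 146, A = 73.
Then Σ (x_i + x_{i+1})·c_i = 328, so x̄ = 328 / (6·73) = 164/219.

164/219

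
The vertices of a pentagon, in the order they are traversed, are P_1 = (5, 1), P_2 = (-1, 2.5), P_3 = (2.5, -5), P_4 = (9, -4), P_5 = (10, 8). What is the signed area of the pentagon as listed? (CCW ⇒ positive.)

64.625

Apply the surveyor's formula: 2A = Σ (x_i·y_{i+1} − x_{i+1}·y_i), indices taken mod 5.
P_1→P_2: (5)(2.5) − (-1)(1) = 13.5
P_2→P_3: (-1)(-5) − (2.5)(2.5) = -1.25
P_3→P_4: (2.5)(-4) − (9)(-5) = 35
P_4→P_5: (9)(8) − (10)(-4) = 112
P_5→P_1: (10)(1) − (5)(8) = -30
Σ = 129.25
Signed area = Σ/2 = 64.625 (positive ⇒ counter-clockwise traversal).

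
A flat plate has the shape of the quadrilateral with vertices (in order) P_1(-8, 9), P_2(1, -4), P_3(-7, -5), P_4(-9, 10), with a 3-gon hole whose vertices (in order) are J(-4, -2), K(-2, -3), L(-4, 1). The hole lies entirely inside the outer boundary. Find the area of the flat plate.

60

Outer boundary:
Apply Gauss's area formula: 2A = Σ (x_i·y_{i+1} − x_{i+1}·y_i), indices taken mod 4.
Σ = (23) + (-33) + (-115) + (-1) = -126
Area = |Σ|/2 = 63.
Hole:
Σ = (8) + (-14) + (12) = 6
Area = |Σ|/2 = 3.
Net area = 63 − 3 = 60.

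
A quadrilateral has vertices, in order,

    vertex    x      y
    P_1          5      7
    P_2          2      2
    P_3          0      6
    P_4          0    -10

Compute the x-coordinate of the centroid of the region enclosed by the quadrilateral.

41/29

Apply Gauss's area formula. First the cross-terms c_i = x_i·y_{i+1} − x_{i+1}·y_i:
  -4, 12, 0, 50  ⇒  2A = 58, A = 29.
Then Σ (x_i + x_{i+1})·c_i = 246, so x̄ = 246 / (6·29) = 41/29.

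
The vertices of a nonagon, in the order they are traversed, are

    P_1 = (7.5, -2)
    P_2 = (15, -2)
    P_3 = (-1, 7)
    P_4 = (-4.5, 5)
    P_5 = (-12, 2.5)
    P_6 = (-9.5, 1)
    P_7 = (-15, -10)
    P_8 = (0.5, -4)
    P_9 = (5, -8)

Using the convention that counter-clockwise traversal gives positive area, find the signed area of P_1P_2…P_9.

Σ = (15) + (103) + (26.5) + (48.75) + (11.75) + (110) + (65) + (16) + (50) = 446
Signed area = Σ/2 = 223 (positive ⇒ counter-clockwise traversal).

223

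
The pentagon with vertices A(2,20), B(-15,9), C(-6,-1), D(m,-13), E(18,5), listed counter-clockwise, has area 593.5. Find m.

23

Write out the shoelace sum; only the two edges meeting at D involve m:
2·Area = [((-6)·(-13) − m·(-1)) + (m·5 − 18·(-13))] + 737
       = 6·m + 1049 = 1187
⇒ m = 23.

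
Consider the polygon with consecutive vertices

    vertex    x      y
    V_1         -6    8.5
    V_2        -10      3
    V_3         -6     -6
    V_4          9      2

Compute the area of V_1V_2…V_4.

137.75

Apply the shoelace (surveyor's) formula: 2A = Σ (x_i·y_{i+1} − x_{i+1}·y_i), indices taken mod 4.
V_1→V_2: (-6)(3) − (-10)(8.5) = 67
V_2→V_3: (-10)(-6) − (-6)(3) = 78
V_3→V_4: (-6)(2) − (9)(-6) = 42
V_4→V_1: (9)(8.5) − (-6)(2) = 88.5
Σ = 275.5
Area = |Σ|/2 = 137.75.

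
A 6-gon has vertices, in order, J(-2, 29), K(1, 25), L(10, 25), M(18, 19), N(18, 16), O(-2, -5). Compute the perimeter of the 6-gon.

90

|JK| = √((3)² + (-4)²) = √25 = 5
|KL| = √((9)² + (0)²) = √81 = 9
|LM| = √((8)² + (-6)²) = √100 = 10
|MN| = √((0)² + (-3)²) = √9 = 3
|NO| = √((-20)² + (-21)²) = √841 = 29
|OJ| = √((0)² + (34)²) = √1156 = 34
Perimeter = 5 + 9 + 10 + 3 + 29 + 34 = 90.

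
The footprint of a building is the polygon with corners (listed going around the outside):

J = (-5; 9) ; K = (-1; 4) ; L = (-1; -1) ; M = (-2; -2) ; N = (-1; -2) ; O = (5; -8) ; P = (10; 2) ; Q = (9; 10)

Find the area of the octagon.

Cross-terms: -11, 5, 0, 2, 18, 90, 82, 131  ⇒  Σ = 317
Area = |Σ|/2 = 158.5.

158.5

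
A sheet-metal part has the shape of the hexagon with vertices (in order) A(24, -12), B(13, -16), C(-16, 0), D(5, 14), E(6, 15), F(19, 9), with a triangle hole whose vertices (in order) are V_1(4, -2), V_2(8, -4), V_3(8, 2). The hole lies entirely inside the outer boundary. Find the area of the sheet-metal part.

684

Outer boundary:
Apply the shoelace (surveyor's) formula: 2A = Σ (x_i·y_{i+1} − x_{i+1}·y_i), indices taken mod 6.
A→B: (24)(-16) − (13)(-12) = -228
B→C: (13)(0) − (-16)(-16) = -256
C→D: (-16)(14) − (5)(0) = -224
D→E: (5)(15) − (6)(14) = -9
E→F: (6)(9) − (19)(15) = -231
F→A: (19)(-12) − (24)(9) = -444
Σ = -1392
Area = |Σ|/2 = 696.
Hole:
V_1→V_2: (4)(-4) − (8)(-2) = 0
V_2→V_3: (8)(2) − (8)(-4) = 48
V_3→V_1: (8)(-2) − (4)(2) = -24
Σ = 24
Area = |Σ|/2 = 12.
Net area = 696 − 12 = 684.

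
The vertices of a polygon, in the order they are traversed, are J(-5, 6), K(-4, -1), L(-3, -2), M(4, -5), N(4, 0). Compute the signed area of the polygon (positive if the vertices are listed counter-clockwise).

50.5

Apply the surveyor's formula: 2A = Σ (x_i·y_{i+1} − x_{i+1}·y_i), indices taken mod 5.
J→K: (-5)(-1) − (-4)(6) = 29
K→L: (-4)(-2) − (-3)(-1) = 5
L→M: (-3)(-5) − (4)(-2) = 23
M→N: (4)(0) − (4)(-5) = 20
N→J: (4)(6) − (-5)(0) = 24
Σ = 101
Signed area = Σ/2 = 50.5 (positive ⇒ counter-clockwise traversal).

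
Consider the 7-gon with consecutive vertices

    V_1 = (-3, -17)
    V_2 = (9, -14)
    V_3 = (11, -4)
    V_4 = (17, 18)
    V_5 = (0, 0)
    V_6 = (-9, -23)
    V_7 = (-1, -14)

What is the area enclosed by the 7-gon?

V_1→V_2: (-3)(-14) − (9)(-17) = 195
V_2→V_3: (9)(-4) − (11)(-14) = 118
V_3→V_4: (11)(18) − (17)(-4) = 266
V_4→V_5: (17)(0) − (0)(18) = 0
V_5→V_6: (0)(-23) − (-9)(0) = 0
V_6→V_7: (-9)(-14) − (-1)(-23) = 103
V_7→V_1: (-1)(-17) − (-3)(-14) = -25
Σ = 657
Area = |Σ|/2 = 328.5.

328.5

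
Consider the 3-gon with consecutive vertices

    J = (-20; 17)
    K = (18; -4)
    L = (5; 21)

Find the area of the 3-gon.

338.5

Apply the shoelace formula: 2A = Σ (x_i·y_{i+1} − x_{i+1}·y_i), indices taken mod 3.
J→K: (-20)(-4) − (18)(17) = -226
K→L: (18)(21) − (5)(-4) = 398
L→J: (5)(17) − (-20)(21) = 505
Σ = 677
Area = |Σ|/2 = 338.5.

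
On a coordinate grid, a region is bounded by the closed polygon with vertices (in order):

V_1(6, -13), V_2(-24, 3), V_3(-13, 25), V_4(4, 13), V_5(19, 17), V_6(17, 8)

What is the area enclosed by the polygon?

854.5

Apply Gauss's area formula: 2A = Σ (x_i·y_{i+1} − x_{i+1}·y_i), indices taken mod 6.
Σ = (-294) + (-561) + (-269) + (-179) + (-137) + (-269) = -1709
Area = |Σ|/2 = 854.5.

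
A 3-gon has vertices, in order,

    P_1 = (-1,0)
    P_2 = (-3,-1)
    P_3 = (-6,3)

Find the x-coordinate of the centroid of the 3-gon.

-10/3

Apply the shoelace formula. First the cross-terms c_i = x_i·y_{i+1} − x_{i+1}·y_i:
  1, -15, 3  ⇒  2A = -11, A = -5.5.
Then Σ (x_i + x_{i+1})·c_i = 110, so x̄ = 110 / (6·(-5.5)) = -10/3.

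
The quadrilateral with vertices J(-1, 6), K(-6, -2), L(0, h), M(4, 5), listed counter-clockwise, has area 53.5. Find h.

The doubled signed area Σ (x_i y_{i+1} − x_{i+1} y_i) is linear in h.
With h=0 it equals 67; the coefficient of h is -10 (from the two edges through L).
So -10·h + 67 = 2·53.5 = 107 ⇒ h = -4.

-4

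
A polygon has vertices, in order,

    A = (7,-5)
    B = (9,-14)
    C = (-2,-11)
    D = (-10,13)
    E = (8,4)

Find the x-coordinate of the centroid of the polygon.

93/176

Apply the shoelace formula. First the cross-terms c_i = x_i·y_{i+1} − x_{i+1}·y_i:
  -53, -127, -136, -144, -68  ⇒  2A = -528, A = -264.
Then Σ (x_i + x_{i+1})·c_i = -837, so x̄ = -837 / (6·(-264)) = 93/176.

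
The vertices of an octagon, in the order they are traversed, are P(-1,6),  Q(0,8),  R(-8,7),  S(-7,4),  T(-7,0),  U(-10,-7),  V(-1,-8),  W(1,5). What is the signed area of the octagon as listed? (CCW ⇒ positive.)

Σ = (-8) + (64) + (17) + (28) + (49) + (73) + (3) + (11) = 237
Signed area = Σ/2 = 118.5 (positive ⇒ counter-clockwise traversal).

118.5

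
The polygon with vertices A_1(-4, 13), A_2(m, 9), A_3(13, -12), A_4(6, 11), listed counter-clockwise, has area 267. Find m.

-14

Write out the shoelace sum; only the two edges meeting at A_2 involve m:
2·Area = [((-4)·9 − m·13) + (m·(-12) − 13·9)] + 337
       = -25·m + 184 = 534
⇒ m = -14.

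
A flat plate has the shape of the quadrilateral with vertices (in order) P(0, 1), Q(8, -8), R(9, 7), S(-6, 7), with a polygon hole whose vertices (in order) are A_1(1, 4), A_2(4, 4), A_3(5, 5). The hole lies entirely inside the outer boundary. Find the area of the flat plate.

108

Outer boundary:
Apply Gauss's area formula: 2A = Σ (x_i·y_{i+1} − x_{i+1}·y_i), indices taken mod 4.
P→Q: (0)(-8) − (8)(1) = -8
Q→R: (8)(7) − (9)(-8) = 128
R→S: (9)(7) − (-6)(7) = 105
S→P: (-6)(1) − (0)(7) = -6
Σ = 219
Area = |Σ|/2 = 109.5.
Hole:
Apply the shoelace formula: 2A = Σ (x_i·y_{i+1} − x_{i+1}·y_i), indices taken mod 3.
Σ = (-12) + (0) + (15) = 3
Area = |Σ|/2 = 1.5.
Net area = 109.5 − 1.5 = 108.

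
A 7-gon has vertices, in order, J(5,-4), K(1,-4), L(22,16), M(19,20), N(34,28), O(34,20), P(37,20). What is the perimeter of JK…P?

|JK| = √((-4)² + (0)²) = √16 = 4
|KL| = √((21)² + (20)²) = √841 = 29
|LM| = √((-3)² + (4)²) = √25 = 5
|MN| = √((15)² + (8)²) = √289 = 17
|NO| = √((0)² + (-8)²) = √64 = 8
|OP| = √((3)² + (0)²) = √9 = 3
|PJ| = √((-32)² + (-24)²) = √1600 = 40
Perimeter = 4 + 29 + 5 + 17 + 8 + 3 + 40 = 106.

106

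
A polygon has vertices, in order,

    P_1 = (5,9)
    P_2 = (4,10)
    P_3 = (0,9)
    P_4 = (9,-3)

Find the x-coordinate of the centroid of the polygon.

59/13

Apply the shoelace formula. First the cross-terms c_i = x_i·y_{i+1} − x_{i+1}·y_i:
  14, 36, -81, 96  ⇒  2A = 65, A = 32.5.
Then Σ (x_i + x_{i+1})·c_i = 885, so x̄ = 885 / (6·32.5) = 59/13.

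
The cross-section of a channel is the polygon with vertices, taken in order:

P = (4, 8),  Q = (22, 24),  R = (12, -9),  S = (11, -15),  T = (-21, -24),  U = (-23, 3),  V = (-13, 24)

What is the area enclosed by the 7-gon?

Apply the surveyor's formula: 2A = Σ (x_i·y_{i+1} − x_{i+1}·y_i), indices taken mod 7.
P→Q: (4)(24) − (22)(8) = -80
Q→R: (22)(-9) − (12)(24) = -486
R→S: (12)(-15) − (11)(-9) = -81
S→T: (11)(-24) − (-21)(-15) = -579
T→U: (-21)(3) − (-23)(-24) = -615
U→V: (-23)(24) − (-13)(3) = -513
V→P: (-13)(8) − (4)(24) = -200
Σ = -2554
Area = |Σ|/2 = 1277.

1277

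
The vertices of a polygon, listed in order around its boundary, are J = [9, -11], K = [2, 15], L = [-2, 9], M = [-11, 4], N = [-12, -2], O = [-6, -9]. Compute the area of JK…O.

J→K: (9)(15) − (2)(-11) = 157
K→L: (2)(9) − (-2)(15) = 48
L→M: (-2)(4) − (-11)(9) = 91
M→N: (-11)(-2) − (-12)(4) = 70
N→O: (-12)(-9) − (-6)(-2) = 96
O→J: (-6)(-11) − (9)(-9) = 147
Σ = 609
Area = |Σ|/2 = 304.5.

304.5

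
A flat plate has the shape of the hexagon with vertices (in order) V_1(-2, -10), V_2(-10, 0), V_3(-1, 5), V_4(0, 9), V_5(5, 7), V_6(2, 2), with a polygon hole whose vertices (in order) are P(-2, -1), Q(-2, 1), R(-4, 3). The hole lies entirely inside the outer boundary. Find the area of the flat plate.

Outer boundary:
Σ = (-100) + (-50) + (-9) + (-45) + (-4) + (-16) = -224
Area = |Σ|/2 = 112.
Hole:
Apply the shoelace formula: 2A = Σ (x_i·y_{i+1} − x_{i+1}·y_i), indices taken mod 3.
Σ = (-4) + (-2) + (10) = 4
Area = |Σ|/2 = 2.
Net area = 112 − 2 = 110.

110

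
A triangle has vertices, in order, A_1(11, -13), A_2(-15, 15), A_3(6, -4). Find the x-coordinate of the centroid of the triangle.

2/3

Apply the shoelace (surveyor's) formula. First the cross-terms c_i = x_i·y_{i+1} − x_{i+1}·y_i:
  -30, -30, -34  ⇒  2A = -94, A = -47.
Then Σ (x_i + x_{i+1})·c_i = -188, so x̄ = -188 / (6·(-47)) = 2/3.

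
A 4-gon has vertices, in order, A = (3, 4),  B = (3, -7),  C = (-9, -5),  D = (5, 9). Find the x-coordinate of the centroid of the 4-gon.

-73/87

Apply the shoelace formula. First the cross-terms c_i = x_i·y_{i+1} − x_{i+1}·y_i:
  -33, -78, -56, -7  ⇒  2A = -174, A = -87.
Then Σ (x_i + x_{i+1})·c_i = 438, so x̄ = 438 / (6·(-87)) = -73/87.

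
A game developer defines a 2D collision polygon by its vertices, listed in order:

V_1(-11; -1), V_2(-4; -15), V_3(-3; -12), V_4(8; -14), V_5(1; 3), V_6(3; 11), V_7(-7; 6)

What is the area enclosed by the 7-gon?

Apply Gauss's area formula: 2A = Σ (x_i·y_{i+1} − x_{i+1}·y_i), indices taken mod 7.
Σ = (161) + (3) + (138) + (38) + (2) + (95) + (73) = 510
Area = |Σ|/2 = 255.

255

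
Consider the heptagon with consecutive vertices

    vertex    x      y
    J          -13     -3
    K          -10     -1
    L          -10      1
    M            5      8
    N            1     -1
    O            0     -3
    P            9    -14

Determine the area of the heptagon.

Apply Gauss's area formula: 2A = Σ (x_i·y_{i+1} − x_{i+1}·y_i), indices taken mod 7.
Σ = (-17) + (-20) + (-85) + (-13) + (-3) + (27) + (-209) = -320
Area = |Σ|/2 = 160.

160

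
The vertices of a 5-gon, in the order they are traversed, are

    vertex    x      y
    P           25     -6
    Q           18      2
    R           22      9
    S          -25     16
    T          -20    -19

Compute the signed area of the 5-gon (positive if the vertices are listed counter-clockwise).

Apply the surveyor's formula: 2A = Σ (x_i·y_{i+1} − x_{i+1}·y_i), indices taken mod 5.
P→Q: (25)(2) − (18)(-6) = 158
Q→R: (18)(9) − (22)(2) = 118
R→S: (22)(16) − (-25)(9) = 577
S→T: (-25)(-19) − (-20)(16) = 795
T→P: (-20)(-6) − (25)(-19) = 595
Σ = 2243
Signed area = Σ/2 = 1121.5 (positive ⇒ counter-clockwise traversal).

1121.5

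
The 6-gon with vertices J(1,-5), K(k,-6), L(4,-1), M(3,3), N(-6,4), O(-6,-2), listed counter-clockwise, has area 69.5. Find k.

The doubled signed area Σ (x_i y_{i+1} − x_{i+1} y_i) is linear in k.
With k=0 it equals 131; the coefficient of k is 4 (from the two edges through K).
So 4·k + 131 = 2·69.5 = 139 ⇒ k = 2.

2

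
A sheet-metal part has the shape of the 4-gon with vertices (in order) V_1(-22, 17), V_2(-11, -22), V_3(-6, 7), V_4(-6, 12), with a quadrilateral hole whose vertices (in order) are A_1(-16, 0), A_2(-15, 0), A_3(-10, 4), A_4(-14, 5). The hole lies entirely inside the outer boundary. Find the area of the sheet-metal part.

Outer boundary:
V_1→V_2: (-22)(-22) − (-11)(17) = 671
V_2→V_3: (-11)(7) − (-6)(-22) = -209
V_3→V_4: (-6)(12) − (-6)(7) = -30
V_4→V_1: (-6)(17) − (-22)(12) = 162
Σ = 594
Area = |Σ|/2 = 297.
Hole:
Σ = (0) + (-60) + (6) + (80) = 26
Area = |Σ|/2 = 13.
Net area = 297 − 13 = 284.

284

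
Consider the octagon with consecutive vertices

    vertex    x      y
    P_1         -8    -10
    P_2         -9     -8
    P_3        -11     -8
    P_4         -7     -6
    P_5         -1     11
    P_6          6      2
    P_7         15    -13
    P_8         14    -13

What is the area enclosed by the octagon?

Cross-terms: -26, -16, 10, -83, -68, -108, -13, -244  ⇒  Σ = -548
Area = |Σ|/2 = 274.

274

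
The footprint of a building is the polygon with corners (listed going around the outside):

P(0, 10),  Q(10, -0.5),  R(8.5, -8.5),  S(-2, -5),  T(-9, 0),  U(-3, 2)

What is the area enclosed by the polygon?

P→Q: (0)(-0.5) − (10)(10) = -100
Q→R: (10)(-8.5) − (8.5)(-0.5) = -80.75
R→S: (8.5)(-5) − (-2)(-8.5) = -59.5
S→T: (-2)(0) − (-9)(-5) = -45
T→U: (-9)(2) − (-3)(0) = -18
U→P: (-3)(10) − (0)(2) = -30
Σ = -333.25
Area = |Σ|/2 = 166.625.

166.625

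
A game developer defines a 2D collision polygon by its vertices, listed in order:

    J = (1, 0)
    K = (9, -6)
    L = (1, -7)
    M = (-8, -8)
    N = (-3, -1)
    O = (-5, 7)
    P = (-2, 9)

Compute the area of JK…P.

Apply Gauss's area formula: 2A = Σ (x_i·y_{i+1} − x_{i+1}·y_i), indices taken mod 7.
Σ = (-6) + (-57) + (-64) + (-16) + (-26) + (-31) + (-9) = -209
Area = |Σ|/2 = 104.5.

104.5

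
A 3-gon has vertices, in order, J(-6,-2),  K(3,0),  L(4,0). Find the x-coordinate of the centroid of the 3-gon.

1/3

Apply the surveyor's formula. First the cross-terms c_i = x_i·y_{i+1} − x_{i+1}·y_i:
  6, 0, -8  ⇒  2A = -2, A = -1.
Then Σ (x_i + x_{i+1})·c_i = -2, so x̄ = -2 / (6·(-1)) = 1/3.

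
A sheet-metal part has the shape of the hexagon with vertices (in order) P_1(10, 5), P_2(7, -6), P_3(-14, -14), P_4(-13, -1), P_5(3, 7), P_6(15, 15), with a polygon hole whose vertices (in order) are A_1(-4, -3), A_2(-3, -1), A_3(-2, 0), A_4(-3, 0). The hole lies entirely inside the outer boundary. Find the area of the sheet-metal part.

333

Outer boundary:
Apply the surveyor's formula: 2A = Σ (x_i·y_{i+1} − x_{i+1}·y_i), indices taken mod 6.
Σ = (-95) + (-182) + (-168) + (-88) + (-60) + (-75) = -668
Area = |Σ|/2 = 334.
Hole:
Apply the surveyor's formula: 2A = Σ (x_i·y_{i+1} − x_{i+1}·y_i), indices taken mod 4.
A_1→A_2: (-4)(-1) − (-3)(-3) = -5
A_2→A_3: (-3)(0) − (-2)(-1) = -2
A_3→A_4: (-2)(0) − (-3)(0) = 0
A_4→A_1: (-3)(-3) − (-4)(0) = 9
Σ = 2
Area = |Σ|/2 = 1.
Net area = 334 − 1 = 333.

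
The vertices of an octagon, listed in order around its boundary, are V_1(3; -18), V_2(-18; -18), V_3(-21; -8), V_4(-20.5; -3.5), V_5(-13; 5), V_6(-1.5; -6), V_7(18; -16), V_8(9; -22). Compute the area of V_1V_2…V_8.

490.5

Σ = (-378) + (-234) + (-90.5) + (-148) + (85.5) + (132) + (-252) + (-96) = -981
Area = |Σ|/2 = 490.5.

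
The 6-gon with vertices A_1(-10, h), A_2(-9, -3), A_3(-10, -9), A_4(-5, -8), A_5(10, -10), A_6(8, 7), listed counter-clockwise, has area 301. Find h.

Write out the shoelace sum; only the two edges meeting at A_1 involve h:
2·Area = [(8·h − (-10)·7) + ((-10)·(-3) − (-9)·h)] + 366
       = 17·h + 466 = 602
⇒ h = 8.

8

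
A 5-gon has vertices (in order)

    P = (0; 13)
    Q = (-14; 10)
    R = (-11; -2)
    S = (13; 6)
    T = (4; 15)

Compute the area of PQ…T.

251.5

Σ = (182) + (138) + (-40) + (171) + (52) = 503
Area = |Σ|/2 = 251.5.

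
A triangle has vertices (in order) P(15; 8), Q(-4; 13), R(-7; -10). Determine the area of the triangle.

Apply the shoelace formula: 2A = Σ (x_i·y_{i+1} − x_{i+1}·y_i), indices taken mod 3.
P→Q: (15)(13) − (-4)(8) = 227
Q→R: (-4)(-10) − (-7)(13) = 131
R→P: (-7)(8) − (15)(-10) = 94
Σ = 452
Area = |Σ|/2 = 226.

226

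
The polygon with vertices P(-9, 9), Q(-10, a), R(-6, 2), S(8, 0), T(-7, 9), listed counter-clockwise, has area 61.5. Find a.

7

Write out the shoelace sum; only the two edges meeting at Q involve a:
2·Area = [((-9)·a − (-10)·9) + ((-10)·2 − (-6)·a)] + 74
       = -3·a + 144 = 123
⇒ a = 7.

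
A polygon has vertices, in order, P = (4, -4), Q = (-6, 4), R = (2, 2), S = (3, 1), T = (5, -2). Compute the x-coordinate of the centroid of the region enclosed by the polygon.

8/11

Apply the shoelace (surveyor's) formula. First the cross-terms c_i = x_i·y_{i+1} − x_{i+1}·y_i:
  -8, -20, -4, -11, -12  ⇒  2A = -55, A = -27.5.
Then Σ (x_i + x_{i+1})·c_i = -120, so x̄ = -120 / (6·(-27.5)) = 8/11.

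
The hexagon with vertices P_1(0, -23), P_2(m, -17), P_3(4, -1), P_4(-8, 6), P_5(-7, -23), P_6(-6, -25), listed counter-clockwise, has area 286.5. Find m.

Write out the shoelace sum; only the two edges meeting at P_2 involve m:
2·Area = [(0·(-17) − m·(-23)) + (m·(-1) − 4·(-17))] + 417
       = 22·m + 485 = 573
⇒ m = 4.

4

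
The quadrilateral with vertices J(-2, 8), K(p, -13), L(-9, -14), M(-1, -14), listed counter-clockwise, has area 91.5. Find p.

The doubled signed area Σ (x_i y_{i+1} − x_{i+1} y_i) is linear in p.
With p=0 it equals -15; the coefficient of p is -22 (from the two edges through K).
So -22·p + -15 = 2·91.5 = 183 ⇒ p = -9.

-9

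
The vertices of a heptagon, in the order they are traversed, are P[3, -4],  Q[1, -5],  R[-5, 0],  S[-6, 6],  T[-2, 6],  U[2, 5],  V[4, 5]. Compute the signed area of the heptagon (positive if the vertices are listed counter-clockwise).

-76.5

Σ = (-11) + (-25) + (-30) + (-24) + (-22) + (-10) + (-31) = -153
Signed area = Σ/2 = -76.5 (negative ⇒ clockwise traversal).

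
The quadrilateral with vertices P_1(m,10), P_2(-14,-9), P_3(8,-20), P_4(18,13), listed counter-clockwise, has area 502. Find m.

Write out the shoelace sum; only the two edges meeting at P_1 involve m:
2·Area = [(18·10 − m·13) + (m·(-9) − (-14)·10)] + 816
       = -22·m + 1136 = 1004
⇒ m = 6.

6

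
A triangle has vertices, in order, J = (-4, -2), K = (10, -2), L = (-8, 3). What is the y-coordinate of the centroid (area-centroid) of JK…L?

-1/3

Apply the surveyor's formula. First the cross-terms c_i = x_i·y_{i+1} − x_{i+1}·y_i:
  28, 14, 28  ⇒  2A = 70, A = 35.
Then Σ (y_i + y_{i+1})·c_i = -70, so ȳ = -70 / (6·35) = -1/3.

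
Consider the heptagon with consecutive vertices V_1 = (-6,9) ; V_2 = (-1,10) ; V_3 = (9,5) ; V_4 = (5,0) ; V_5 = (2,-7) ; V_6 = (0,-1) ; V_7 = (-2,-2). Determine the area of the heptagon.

120

Apply the shoelace formula: 2A = Σ (x_i·y_{i+1} − x_{i+1}·y_i), indices taken mod 7.
Σ = (-51) + (-95) + (-25) + (-35) + (-2) + (-2) + (-30) = -240
Area = |Σ|/2 = 120.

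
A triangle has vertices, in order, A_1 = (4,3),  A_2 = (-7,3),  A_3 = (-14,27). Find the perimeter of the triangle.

66

|A_1A_2| = √((-11)² + (0)²) = √121 = 11
|A_2A_3| = √((-7)² + (24)²) = √625 = 25
|A_3A_1| = √((18)² + (-24)²) = √900 = 30
Perimeter = 11 + 25 + 30 = 66.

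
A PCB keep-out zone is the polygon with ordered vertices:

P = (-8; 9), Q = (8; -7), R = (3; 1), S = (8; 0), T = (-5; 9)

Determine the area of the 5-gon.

52

Cross-terms: -16, 29, -8, 72, 27  ⇒  Σ = 104
Area = |Σ|/2 = 52.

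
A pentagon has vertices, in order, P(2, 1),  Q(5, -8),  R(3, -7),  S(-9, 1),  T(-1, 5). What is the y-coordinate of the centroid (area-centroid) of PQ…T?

-38/49

Apply the shoelace formula. First the cross-terms c_i = x_i·y_{i+1} − x_{i+1}·y_i:
  -21, -11, -60, -44, -11  ⇒  2A = -147, A = -73.5.
Then Σ (y_i + y_{i+1})·c_i = 342, so ȳ = 342 / (6·(-73.5)) = -38/49.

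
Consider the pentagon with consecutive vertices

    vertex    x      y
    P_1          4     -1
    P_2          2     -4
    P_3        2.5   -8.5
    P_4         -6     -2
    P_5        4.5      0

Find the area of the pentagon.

36.25

Apply the surveyor's formula: 2A = Σ (x_i·y_{i+1} − x_{i+1}·y_i), indices taken mod 5.
Σ = (-14) + (-7) + (-56) + (9) + (-4.5) = -72.5
Area = |Σ|/2 = 36.25.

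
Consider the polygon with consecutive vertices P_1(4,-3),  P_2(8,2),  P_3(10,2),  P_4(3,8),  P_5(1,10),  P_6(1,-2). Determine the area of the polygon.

Apply the surveyor's formula: 2A = Σ (x_i·y_{i+1} − x_{i+1}·y_i), indices taken mod 6.
Cross-terms: 32, -4, 74, 22, -12, 5  ⇒  Σ = 117
Area = |Σ|/2 = 58.5.

58.5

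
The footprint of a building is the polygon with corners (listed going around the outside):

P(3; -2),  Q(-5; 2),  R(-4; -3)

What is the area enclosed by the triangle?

18

Apply the shoelace (surveyor's) formula: 2A = Σ (x_i·y_{i+1} − x_{i+1}·y_i), indices taken mod 3.
Σ = (-4) + (23) + (17) = 36
Area = |Σ|/2 = 18.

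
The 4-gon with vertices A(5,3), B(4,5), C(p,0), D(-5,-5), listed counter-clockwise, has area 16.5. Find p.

-1

Write out the shoelace sum; only the two edges meeting at C involve p:
2·Area = [(4·0 − p·5) + (p·(-5) − (-5)·0)] + 23
       = -10·p + 23 = 33
⇒ p = -1.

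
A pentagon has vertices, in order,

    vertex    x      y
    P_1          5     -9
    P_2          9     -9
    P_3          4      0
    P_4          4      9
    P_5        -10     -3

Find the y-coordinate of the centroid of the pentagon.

Apply the shoelace formula. First the cross-terms c_i = x_i·y_{i+1} − x_{i+1}·y_i:
  36, 36, 36, 78, 105  ⇒  2A = 291, A = 145.5.
Then Σ (y_i + y_{i+1})·c_i = -1440, so ȳ = -1440 / (6·145.5) = -160/97.

-160/97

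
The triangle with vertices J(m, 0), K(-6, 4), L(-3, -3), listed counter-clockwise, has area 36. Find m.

The doubled signed area Σ (x_i y_{i+1} − x_{i+1} y_i) is linear in m.
With m=0 it equals 30; the coefficient of m is 7 (from the two edges through J).
So 7·m + 30 = 2·36 = 72 ⇒ m = 6.

6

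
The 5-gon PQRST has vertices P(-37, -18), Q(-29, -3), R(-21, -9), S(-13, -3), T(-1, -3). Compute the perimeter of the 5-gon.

88

|PQ| = √((8)² + (15)²) = √289 = 17
|QR| = √((8)² + (-6)²) = √100 = 10
|RS| = √((8)² + (6)²) = √100 = 10
|ST| = √((12)² + (0)²) = √144 = 12
|TP| = √((-36)² + (-15)²) = √1521 = 39
Perimeter = 17 + 10 + 10 + 12 + 39 = 88.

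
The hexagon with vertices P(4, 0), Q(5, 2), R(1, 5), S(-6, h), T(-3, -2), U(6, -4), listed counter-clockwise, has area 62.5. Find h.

3

Write out the shoelace sum; only the two edges meeting at S involve h:
2·Area = [(1·h − (-6)·5) + ((-6)·(-2) − (-3)·h)] + 71
       = 4·h + 113 = 125
⇒ h = 3.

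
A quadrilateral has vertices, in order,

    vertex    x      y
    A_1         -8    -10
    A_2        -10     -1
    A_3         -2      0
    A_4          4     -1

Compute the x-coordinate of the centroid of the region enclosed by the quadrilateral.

Apply the shoelace (surveyor's) formula. First the cross-terms c_i = x_i·y_{i+1} − x_{i+1}·y_i:
  -92, -2, 2, -48  ⇒  2A = -140, A = -70.
Then Σ (x_i + x_{i+1})·c_i = 1876, so x̄ = 1876 / (6·(-70)) = -67/15.

-67/15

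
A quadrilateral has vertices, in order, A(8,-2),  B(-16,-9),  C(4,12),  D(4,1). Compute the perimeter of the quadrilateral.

|AB| = √((-24)² + (-7)²) = √625 = 25
|BC| = √((20)² + (21)²) = √841 = 29
|CD| = √((0)² + (-11)²) = √121 = 11
|DA| = √((4)² + (-3)²) = √25 = 5
Perimeter = 25 + 29 + 11 + 5 = 70.

70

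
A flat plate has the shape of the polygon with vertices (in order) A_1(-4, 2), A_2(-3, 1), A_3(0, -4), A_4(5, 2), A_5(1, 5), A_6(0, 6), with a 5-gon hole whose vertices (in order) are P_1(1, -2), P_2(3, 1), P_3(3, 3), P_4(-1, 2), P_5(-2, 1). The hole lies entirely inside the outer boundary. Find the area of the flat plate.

Outer boundary:
Σ = (2) + (12) + (20) + (23) + (6) + (24) = 87
Area = |Σ|/2 = 43.5.
Hole:
Cross-terms: 7, 6, 9, 3, 3  ⇒  Σ = 28
Area = |Σ|/2 = 14.
Net area = 43.5 − 14 = 29.5.

29.5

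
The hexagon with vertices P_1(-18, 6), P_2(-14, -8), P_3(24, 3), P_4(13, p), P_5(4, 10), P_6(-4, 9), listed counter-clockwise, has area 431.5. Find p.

The doubled signed area Σ (x_i y_{i+1} − x_{i+1} y_i) is linear in p.
With p=0 it equals 683; the coefficient of p is 20 (from the two edges through P_4).
So 20·p + 683 = 2·431.5 = 863 ⇒ p = 9.

9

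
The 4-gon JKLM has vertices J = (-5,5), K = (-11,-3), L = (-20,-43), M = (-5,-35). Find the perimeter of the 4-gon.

108

|JK| = √((-6)² + (-8)²) = √100 = 10
|KL| = √((-9)² + (-40)²) = √1681 = 41
|LM| = √((15)² + (8)²) = √289 = 17
|MJ| = √((0)² + (40)²) = √1600 = 40
Perimeter = 10 + 41 + 17 + 40 = 108.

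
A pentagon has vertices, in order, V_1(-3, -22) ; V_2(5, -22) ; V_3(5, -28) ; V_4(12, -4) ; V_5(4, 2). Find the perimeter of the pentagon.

74

|V_1V_2| = √((8)² + (0)²) = √64 = 8
|V_2V_3| = √((0)² + (-6)²) = √36 = 6
|V_3V_4| = √((7)² + (24)²) = √625 = 25
|V_4V_5| = √((-8)² + (6)²) = √100 = 10
|V_5V_1| = √((-7)² + (-24)²) = √625 = 25
Perimeter = 8 + 6 + 25 + 10 + 25 = 74.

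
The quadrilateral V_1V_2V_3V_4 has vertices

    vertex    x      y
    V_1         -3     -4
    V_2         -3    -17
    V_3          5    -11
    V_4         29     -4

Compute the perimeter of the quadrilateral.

80

|V_1V_2| = √((0)² + (-13)²) = √169 = 13
|V_2V_3| = √((8)² + (6)²) = √100 = 10
|V_3V_4| = √((24)² + (7)²) = √625 = 25
|V_4V_1| = √((-32)² + (0)²) = √1024 = 32
Perimeter = 13 + 10 + 25 + 32 = 80.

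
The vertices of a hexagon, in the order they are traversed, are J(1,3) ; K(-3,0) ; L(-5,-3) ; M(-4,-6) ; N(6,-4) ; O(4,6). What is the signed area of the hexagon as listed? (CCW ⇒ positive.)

Apply the shoelace formula: 2A = Σ (x_i·y_{i+1} − x_{i+1}·y_i), indices taken mod 6.
Σ = (9) + (9) + (18) + (52) + (52) + (6) = 146
Signed area = Σ/2 = 73 (positive ⇒ counter-clockwise traversal).

73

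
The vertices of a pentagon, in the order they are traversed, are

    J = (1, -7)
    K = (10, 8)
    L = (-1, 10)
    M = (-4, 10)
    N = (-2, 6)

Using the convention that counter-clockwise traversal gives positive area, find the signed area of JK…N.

110

Σ = (78) + (108) + (30) + (-4) + (8) = 220
Signed area = Σ/2 = 110 (positive ⇒ counter-clockwise traversal).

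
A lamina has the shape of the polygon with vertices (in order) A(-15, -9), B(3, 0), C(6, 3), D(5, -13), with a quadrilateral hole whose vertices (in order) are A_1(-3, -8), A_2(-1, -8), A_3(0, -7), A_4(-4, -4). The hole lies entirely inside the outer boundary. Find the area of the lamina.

141

Outer boundary:
Apply Gauss's area formula: 2A = Σ (x_i·y_{i+1} − x_{i+1}·y_i), indices taken mod 4.
Cross-terms: 27, 9, -93, -240  ⇒  Σ = -297
Area = |Σ|/2 = 148.5.
Hole:
Apply the shoelace formula: 2A = Σ (x_i·y_{i+1} − x_{i+1}·y_i), indices taken mod 4.
A_1→A_2: (-3)(-8) − (-1)(-8) = 16
A_2→A_3: (-1)(-7) − (0)(-8) = 7
A_3→A_4: (0)(-4) − (-4)(-7) = -28
A_4→A_1: (-4)(-8) − (-3)(-4) = 20
Σ = 15
Area = |Σ|/2 = 7.5.
Net area = 148.5 − 7.5 = 141.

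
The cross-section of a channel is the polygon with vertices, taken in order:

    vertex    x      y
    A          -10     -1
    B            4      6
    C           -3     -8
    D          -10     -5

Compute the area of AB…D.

87.5

Apply the shoelace formula: 2A = Σ (x_i·y_{i+1} − x_{i+1}·y_i), indices taken mod 4.
A→B: (-10)(6) − (4)(-1) = -56
B→C: (4)(-8) − (-3)(6) = -14
C→D: (-3)(-5) − (-10)(-8) = -65
D→A: (-10)(-1) − (-10)(-5) = -40
Σ = -175
Area = |Σ|/2 = 87.5.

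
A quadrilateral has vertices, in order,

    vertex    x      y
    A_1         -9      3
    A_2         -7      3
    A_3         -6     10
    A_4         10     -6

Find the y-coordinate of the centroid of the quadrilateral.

448/219

Apply Gauss's area formula. First the cross-terms c_i = x_i·y_{i+1} − x_{i+1}·y_i:
  -6, -52, -64, -24  ⇒  2A = -146, A = -73.
Then Σ (y_i + y_{i+1})·c_i = -896, so ȳ = -896 / (6·(-73)) = 448/219.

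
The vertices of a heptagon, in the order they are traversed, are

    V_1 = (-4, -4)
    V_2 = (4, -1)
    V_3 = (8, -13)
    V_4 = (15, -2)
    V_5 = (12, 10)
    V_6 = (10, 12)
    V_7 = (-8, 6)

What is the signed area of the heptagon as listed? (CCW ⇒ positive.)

Apply the surveyor's formula: 2A = Σ (x_i·y_{i+1} − x_{i+1}·y_i), indices taken mod 7.
Σ = (20) + (-44) + (179) + (174) + (44) + (156) + (56) = 585
Signed area = Σ/2 = 292.5 (positive ⇒ counter-clockwise traversal).

292.5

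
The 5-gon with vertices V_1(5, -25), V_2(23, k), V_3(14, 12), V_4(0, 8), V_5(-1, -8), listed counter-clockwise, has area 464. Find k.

The doubled signed area Σ (x_i y_{i+1} − x_{i+1} y_i) is linear in k.
With k=0 it equals 1036; the coefficient of k is -9 (from the two edges through V_2).
So -9·k + 1036 = 2·464 = 928 ⇒ k = 12.

12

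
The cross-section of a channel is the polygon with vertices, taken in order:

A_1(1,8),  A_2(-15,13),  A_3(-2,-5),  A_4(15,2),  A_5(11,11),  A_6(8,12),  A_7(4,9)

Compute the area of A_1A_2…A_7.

A_1→A_2: (1)(13) − (-15)(8) = 133
A_2→A_3: (-15)(-5) − (-2)(13) = 101
A_3→A_4: (-2)(2) − (15)(-5) = 71
A_4→A_5: (15)(11) − (11)(2) = 143
A_5→A_6: (11)(12) − (8)(11) = 44
A_6→A_7: (8)(9) − (4)(12) = 24
A_7→A_1: (4)(8) − (1)(9) = 23
Σ = 539
Area = |Σ|/2 = 269.5.

269.5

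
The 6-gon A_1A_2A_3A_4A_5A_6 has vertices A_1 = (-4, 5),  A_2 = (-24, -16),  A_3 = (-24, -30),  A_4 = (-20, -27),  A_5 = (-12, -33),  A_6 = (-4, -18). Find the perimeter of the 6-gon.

|A_1A_2| = √((-20)² + (-21)²) = √841 = 29
|A_2A_3| = √((0)² + (-14)²) = √196 = 14
|A_3A_4| = √((4)² + (3)²) = √25 = 5
|A_4A_5| = √((8)² + (-6)²) = √100 = 10
|A_5A_6| = √((8)² + (15)²) = √289 = 17
|A_6A_1| = √((0)² + (23)²) = √529 = 23
Perimeter = 29 + 14 + 5 + 10 + 17 + 23 = 98.

98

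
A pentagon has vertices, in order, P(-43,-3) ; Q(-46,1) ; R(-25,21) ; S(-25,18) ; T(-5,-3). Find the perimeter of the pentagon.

104

|PQ| = √((-3)² + (4)²) = √25 = 5
|QR| = √((21)² + (20)²) = √841 = 29
|RS| = √((0)² + (-3)²) = √9 = 3
|ST| = √((20)² + (-21)²) = √841 = 29
|TP| = √((-38)² + (0)²) = √1444 = 38
Perimeter = 5 + 29 + 3 + 29 + 38 = 104.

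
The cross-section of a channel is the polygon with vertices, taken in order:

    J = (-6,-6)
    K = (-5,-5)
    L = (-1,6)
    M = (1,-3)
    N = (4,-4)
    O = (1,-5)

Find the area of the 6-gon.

Apply the surveyor's formula: 2A = Σ (x_i·y_{i+1} − x_{i+1}·y_i), indices taken mod 6.
Σ = (0) + (-35) + (-3) + (8) + (-16) + (-36) = -82
Area = |Σ|/2 = 41.

41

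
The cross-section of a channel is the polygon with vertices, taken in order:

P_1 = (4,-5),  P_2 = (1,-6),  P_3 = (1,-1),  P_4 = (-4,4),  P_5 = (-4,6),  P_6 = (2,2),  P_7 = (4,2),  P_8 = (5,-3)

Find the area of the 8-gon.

Apply the shoelace (surveyor's) formula: 2A = Σ (x_i·y_{i+1} − x_{i+1}·y_i), indices taken mod 8.
Cross-terms: -19, 5, 0, -8, -20, -4, -22, -13  ⇒  Σ = -81
Area = |Σ|/2 = 40.5.

40.5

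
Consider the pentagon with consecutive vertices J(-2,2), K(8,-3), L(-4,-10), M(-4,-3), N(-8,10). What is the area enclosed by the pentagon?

Apply Gauss's area formula: 2A = Σ (x_i·y_{i+1} − x_{i+1}·y_i), indices taken mod 5.
Σ = (-10) + (-92) + (-28) + (-64) + (4) = -190
Area = |Σ|/2 = 95.

95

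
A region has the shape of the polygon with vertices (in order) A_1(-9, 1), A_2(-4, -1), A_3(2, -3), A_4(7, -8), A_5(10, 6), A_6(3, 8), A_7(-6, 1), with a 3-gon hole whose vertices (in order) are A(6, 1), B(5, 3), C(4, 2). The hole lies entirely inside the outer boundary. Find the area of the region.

133.5

Outer boundary:
A_1→A_2: (-9)(-1) − (-4)(1) = 13
A_2→A_3: (-4)(-3) − (2)(-1) = 14
A_3→A_4: (2)(-8) − (7)(-3) = 5
A_4→A_5: (7)(6) − (10)(-8) = 122
A_5→A_6: (10)(8) − (3)(6) = 62
A_6→A_7: (3)(1) − (-6)(8) = 51
A_7→A_1: (-6)(1) − (-9)(1) = 3
Σ = 270
Area = |Σ|/2 = 135.
Hole:
A→B: (6)(3) − (5)(1) = 13
B→C: (5)(2) − (4)(3) = -2
C→A: (4)(1) − (6)(2) = -8
Σ = 3
Area = |Σ|/2 = 1.5.
Net area = 135 − 1.5 = 133.5.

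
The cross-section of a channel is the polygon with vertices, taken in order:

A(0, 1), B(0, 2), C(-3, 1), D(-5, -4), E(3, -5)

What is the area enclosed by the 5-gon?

Apply the surveyor's formula: 2A = Σ (x_i·y_{i+1} − x_{i+1}·y_i), indices taken mod 5.
A→B: (0)(2) − (0)(1) = 0
B→C: (0)(1) − (-3)(2) = 6
C→D: (-3)(-4) − (-5)(1) = 17
D→E: (-5)(-5) − (3)(-4) = 37
E→A: (3)(1) − (0)(-5) = 3
Σ = 63
Area = |Σ|/2 = 31.5.

31.5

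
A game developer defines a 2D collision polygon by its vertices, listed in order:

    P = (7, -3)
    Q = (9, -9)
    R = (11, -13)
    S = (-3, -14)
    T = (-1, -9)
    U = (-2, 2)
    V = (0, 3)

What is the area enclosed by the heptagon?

Apply Gauss's area formula: 2A = Σ (x_i·y_{i+1} − x_{i+1}·y_i), indices taken mod 7.
Σ = (-36) + (-18) + (-193) + (13) + (-20) + (-6) + (-21) = -281
Area = |Σ|/2 = 140.5.

140.5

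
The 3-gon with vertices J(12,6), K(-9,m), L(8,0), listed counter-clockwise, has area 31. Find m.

The doubled signed area Σ (x_i y_{i+1} − x_{i+1} y_i) is linear in m.
With m=0 it equals 102; the coefficient of m is 4 (from the two edges through K).
So 4·m + 102 = 2·31 = 62 ⇒ m = -10.

-10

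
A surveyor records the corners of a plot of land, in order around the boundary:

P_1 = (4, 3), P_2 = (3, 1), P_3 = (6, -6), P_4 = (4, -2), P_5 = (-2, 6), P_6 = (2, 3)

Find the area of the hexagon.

Apply the shoelace (surveyor's) formula: 2A = Σ (x_i·y_{i+1} − x_{i+1}·y_i), indices taken mod 6.
Σ = (-5) + (-24) + (12) + (20) + (-18) + (-6) = -21
Area = |Σ|/2 = 10.5.

10.5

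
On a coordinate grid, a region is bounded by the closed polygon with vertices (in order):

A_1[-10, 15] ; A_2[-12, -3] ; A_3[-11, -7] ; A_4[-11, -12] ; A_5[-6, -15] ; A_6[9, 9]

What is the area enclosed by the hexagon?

Apply the shoelace formula: 2A = Σ (x_i·y_{i+1} − x_{i+1}·y_i), indices taken mod 6.
Σ = (210) + (51) + (55) + (93) + (81) + (225) = 715
Area = |Σ|/2 = 357.5.

357.5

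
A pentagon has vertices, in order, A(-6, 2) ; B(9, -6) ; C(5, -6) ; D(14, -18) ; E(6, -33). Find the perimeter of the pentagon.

90

|AB| = √((15)² + (-8)²) = √289 = 17
|BC| = √((-4)² + (0)²) = √16 = 4
|CD| = √((9)² + (-12)²) = √225 = 15
|DE| = √((-8)² + (-15)²) = √289 = 17
|EA| = √((-12)² + (35)²) = √1369 = 37
Perimeter = 17 + 4 + 15 + 17 + 37 = 90.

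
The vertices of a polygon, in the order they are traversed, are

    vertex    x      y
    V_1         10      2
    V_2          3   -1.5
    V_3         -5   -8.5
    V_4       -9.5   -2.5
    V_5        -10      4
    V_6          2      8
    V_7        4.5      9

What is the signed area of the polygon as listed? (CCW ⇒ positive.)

-186.125

Σ = (-21) + (-33) + (-68.25) + (-63) + (-88) + (-18) + (-81) = -372.25
Signed area = Σ/2 = -186.125 (negative ⇒ clockwise traversal).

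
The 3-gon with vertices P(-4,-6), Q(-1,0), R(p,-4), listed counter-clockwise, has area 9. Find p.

-6

Write out the shoelace sum; only the two edges meeting at R involve p:
2·Area = [((-1)·(-4) − p·0) + (p·(-6) − (-4)·(-4))] + -6
       = -6·p + -18 = 18
⇒ p = -6.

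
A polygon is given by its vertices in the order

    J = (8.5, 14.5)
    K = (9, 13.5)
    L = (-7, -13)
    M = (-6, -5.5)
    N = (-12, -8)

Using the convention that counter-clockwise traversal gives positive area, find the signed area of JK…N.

J→K: (8.5)(13.5) − (9)(14.5) = -15.75
K→L: (9)(-13) − (-7)(13.5) = -22.5
L→M: (-7)(-5.5) − (-6)(-13) = -39.5
M→N: (-6)(-8) − (-12)(-5.5) = -18
N→J: (-12)(14.5) − (8.5)(-8) = -106
Σ = -201.75
Signed area = Σ/2 = -100.875 (negative ⇒ clockwise traversal).

-100.875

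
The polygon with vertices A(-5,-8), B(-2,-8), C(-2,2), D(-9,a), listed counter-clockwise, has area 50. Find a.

2

The doubled signed area Σ (x_i y_{i+1} − x_{i+1} y_i) is linear in a.
With a=0 it equals 94; the coefficient of a is 3 (from the two edges through D).
So 3·a + 94 = 2·50 = 100 ⇒ a = 2.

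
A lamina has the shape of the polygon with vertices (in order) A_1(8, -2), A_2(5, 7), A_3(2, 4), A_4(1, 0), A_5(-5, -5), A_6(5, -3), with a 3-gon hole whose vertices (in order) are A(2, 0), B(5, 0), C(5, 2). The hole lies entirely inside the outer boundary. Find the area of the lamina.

Outer boundary:
Cross-terms: 66, 6, -4, -5, 40, 14  ⇒  Σ = 117
Area = |Σ|/2 = 58.5.
Hole:
Σ = (0) + (10) + (-4) = 6
Area = |Σ|/2 = 3.
Net area = 58.5 − 3 = 55.5.

55.5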